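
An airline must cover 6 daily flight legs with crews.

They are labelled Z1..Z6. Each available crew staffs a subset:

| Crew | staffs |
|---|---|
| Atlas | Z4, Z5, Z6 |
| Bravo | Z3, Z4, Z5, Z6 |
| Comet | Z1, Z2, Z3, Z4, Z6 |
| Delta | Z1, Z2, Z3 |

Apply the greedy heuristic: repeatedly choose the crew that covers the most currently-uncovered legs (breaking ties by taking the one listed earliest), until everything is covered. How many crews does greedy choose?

Greedy: pick Comet (covers 5 new) → pick Atlas (covers 1 new). Total picks: 2.

2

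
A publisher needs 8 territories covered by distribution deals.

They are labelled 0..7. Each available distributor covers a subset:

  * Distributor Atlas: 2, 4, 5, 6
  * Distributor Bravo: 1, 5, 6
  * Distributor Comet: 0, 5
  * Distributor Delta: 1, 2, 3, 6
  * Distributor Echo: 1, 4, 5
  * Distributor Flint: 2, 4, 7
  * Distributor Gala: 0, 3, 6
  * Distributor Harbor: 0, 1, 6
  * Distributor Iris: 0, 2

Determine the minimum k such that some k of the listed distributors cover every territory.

Echo and Flint and Gala together: Echo ∪ Flint ∪ Gala = {0, 1, 2, 3, 4, 5, 6, 7} — every territory is covered.
Only Flint contains 7, so Flint is forced; the remaining 5 territories need at least 2 more distributors (each remaining distributor adds at most 3) — so at least 3 distributors are needed, and 3 is optimal.

3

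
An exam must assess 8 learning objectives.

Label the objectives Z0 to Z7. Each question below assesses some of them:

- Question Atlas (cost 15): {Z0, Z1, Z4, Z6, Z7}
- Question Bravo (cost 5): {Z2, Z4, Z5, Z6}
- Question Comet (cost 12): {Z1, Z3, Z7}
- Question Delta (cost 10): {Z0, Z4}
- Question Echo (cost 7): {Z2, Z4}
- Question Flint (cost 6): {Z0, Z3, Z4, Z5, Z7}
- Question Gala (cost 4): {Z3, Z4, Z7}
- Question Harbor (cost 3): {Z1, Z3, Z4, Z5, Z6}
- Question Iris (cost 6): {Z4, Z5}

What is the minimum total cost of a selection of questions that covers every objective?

14

Bravo, Flint, Harbor together cover every objective (Bravo ∪ Flint ∪ Harbor = {Z0, Z1, Z2, Z3, Z4, Z5, Z6, Z7}); total cost 5 + 6 + 3 = 14.
No covering selection has total cost below 14.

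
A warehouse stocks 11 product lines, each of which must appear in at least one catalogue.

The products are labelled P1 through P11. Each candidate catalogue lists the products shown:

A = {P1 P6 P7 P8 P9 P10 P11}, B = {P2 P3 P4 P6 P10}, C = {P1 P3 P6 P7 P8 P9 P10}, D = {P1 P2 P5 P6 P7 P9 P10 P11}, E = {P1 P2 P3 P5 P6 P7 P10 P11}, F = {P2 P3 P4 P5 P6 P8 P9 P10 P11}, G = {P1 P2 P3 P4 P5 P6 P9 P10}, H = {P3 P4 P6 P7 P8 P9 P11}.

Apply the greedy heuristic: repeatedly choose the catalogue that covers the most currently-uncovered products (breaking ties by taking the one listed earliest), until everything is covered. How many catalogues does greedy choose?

Greedy: pick F (covers 9 new) → pick A (covers 2 new). Total picks: 2.

2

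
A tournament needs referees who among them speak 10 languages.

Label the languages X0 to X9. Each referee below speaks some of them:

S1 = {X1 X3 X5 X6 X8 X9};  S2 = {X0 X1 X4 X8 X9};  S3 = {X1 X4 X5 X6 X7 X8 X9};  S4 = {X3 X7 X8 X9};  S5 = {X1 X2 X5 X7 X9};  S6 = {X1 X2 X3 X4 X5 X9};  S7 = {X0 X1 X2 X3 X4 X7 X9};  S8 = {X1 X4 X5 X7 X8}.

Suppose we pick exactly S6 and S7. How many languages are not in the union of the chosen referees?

Union of S6, S7 = {X0, X1, X2, X3, X4, X5, X7, X9}.
Not covered: X6, X8 — 2 languages.

2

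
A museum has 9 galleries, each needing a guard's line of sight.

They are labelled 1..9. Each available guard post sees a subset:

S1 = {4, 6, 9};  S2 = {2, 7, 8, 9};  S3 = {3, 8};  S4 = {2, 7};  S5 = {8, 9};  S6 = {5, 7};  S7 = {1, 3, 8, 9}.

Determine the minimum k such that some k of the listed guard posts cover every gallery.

S1 and S4 and S6 and S7 together: S1 ∪ S4 ∪ S6 ∪ S7 = {1, 2, 3, 4, 5, 6, 7, 8, 9} — every gallery is covered.
Only S7 contains 1, so S7 is forced; the remaining 5 galleries need at least 3 more guard posts (each remaining guard post adds at most 2) — so at least 4 guard posts are needed, and 4 is optimal.

4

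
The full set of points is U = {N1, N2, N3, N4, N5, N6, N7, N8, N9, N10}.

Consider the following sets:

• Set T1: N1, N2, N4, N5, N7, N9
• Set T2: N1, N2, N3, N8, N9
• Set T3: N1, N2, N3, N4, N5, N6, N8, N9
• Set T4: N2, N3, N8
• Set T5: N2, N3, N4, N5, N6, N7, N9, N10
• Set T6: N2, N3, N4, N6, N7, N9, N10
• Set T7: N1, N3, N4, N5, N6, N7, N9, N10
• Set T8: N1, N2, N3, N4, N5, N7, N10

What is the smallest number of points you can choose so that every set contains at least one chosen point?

The 2 points {N2, N7} hit every set.
No single point lies in every set, so at least 2 are needed and 2 is optimal.

2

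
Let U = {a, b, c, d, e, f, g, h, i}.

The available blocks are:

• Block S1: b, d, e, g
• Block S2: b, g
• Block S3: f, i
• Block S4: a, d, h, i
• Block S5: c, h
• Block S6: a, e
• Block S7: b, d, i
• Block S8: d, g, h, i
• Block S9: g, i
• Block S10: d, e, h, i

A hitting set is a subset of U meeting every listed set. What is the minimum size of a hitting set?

4

The 4 items {e, g, h, i} hit every block.
The blocks S2, S3, S5, S6 are pairwise disjoint, so any hitting set needs a separate item for each — at least 4. Hence 4 is optimal.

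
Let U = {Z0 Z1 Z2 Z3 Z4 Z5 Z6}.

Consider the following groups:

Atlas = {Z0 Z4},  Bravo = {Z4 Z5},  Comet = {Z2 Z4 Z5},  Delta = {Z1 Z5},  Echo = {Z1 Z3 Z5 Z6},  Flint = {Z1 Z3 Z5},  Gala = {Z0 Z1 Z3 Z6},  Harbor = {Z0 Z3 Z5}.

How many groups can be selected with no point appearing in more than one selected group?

2

Atlas, Flint are pairwise disjoint (Atlas={Z0,Z4}; Flint={Z1,Z3,Z5}).
Every remaining group overlaps one of these, and no 3 of the listed groups are pairwise disjoint, so 2 is the maximum.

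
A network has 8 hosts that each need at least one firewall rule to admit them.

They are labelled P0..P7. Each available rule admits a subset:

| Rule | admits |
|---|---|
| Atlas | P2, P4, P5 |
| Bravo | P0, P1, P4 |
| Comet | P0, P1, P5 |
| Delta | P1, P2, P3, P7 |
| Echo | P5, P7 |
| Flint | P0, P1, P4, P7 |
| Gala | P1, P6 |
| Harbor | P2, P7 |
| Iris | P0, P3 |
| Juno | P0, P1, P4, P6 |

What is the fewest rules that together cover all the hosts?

Atlas and Delta and Juno together: Atlas ∪ Delta ∪ Juno = {P0, P1, P2, P3, P4, P5, P6, P7} — every host is covered.
No 2 of the 10 rules cover everything (all 45 combinations miss at least one host), so 3 is optimal.

3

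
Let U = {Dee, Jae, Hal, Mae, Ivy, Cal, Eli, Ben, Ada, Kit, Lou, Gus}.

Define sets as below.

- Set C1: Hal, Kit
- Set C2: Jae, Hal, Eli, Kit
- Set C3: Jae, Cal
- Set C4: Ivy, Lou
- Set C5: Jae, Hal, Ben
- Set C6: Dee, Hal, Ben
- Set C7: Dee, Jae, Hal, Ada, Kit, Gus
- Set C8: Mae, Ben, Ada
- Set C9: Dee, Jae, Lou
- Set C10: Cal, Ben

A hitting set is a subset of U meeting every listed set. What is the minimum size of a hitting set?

H = {Jae, Ben, Kit, Lou} meets every set (each contains at least one member of H), and |H| = 4.
The sets C1, C3, C4, C8 are pairwise disjoint, so any hitting set needs a separate element for each — at least 4. Hence 4 is optimal.

4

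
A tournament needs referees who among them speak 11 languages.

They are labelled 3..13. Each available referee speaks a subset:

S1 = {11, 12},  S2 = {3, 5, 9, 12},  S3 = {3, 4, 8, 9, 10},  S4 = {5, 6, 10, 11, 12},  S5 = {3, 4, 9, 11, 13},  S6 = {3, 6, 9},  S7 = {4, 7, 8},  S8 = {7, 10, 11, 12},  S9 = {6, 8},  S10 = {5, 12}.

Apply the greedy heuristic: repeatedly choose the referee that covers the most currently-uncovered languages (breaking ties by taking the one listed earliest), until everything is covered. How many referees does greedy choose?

Greedy: pick S3 (covers 5 new) → pick S4 (covers 4 new) → pick S5 (covers 1 new) → pick S7 (covers 1 new). Total picks: 4.
(The true minimum cover uses only 3 referees, so greedy is not optimal here.)

4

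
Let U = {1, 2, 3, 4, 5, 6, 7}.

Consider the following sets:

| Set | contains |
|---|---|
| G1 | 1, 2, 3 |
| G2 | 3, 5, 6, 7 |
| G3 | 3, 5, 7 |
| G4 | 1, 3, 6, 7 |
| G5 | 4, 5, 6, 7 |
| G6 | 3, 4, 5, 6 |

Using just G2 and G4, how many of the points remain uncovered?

2

Union of G2, G4 = {1, 3, 5, 6, 7}.
Not covered: 2, 4 — 2 points.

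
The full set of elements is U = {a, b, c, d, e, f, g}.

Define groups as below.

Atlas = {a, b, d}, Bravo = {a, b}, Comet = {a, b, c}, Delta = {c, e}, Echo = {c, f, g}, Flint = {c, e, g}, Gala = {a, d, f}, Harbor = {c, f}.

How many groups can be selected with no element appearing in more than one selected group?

2

Bravo, Delta are pairwise disjoint (Bravo={a,b}; Delta={c,e}).
Every remaining group overlaps one of these, and no 3 of the listed groups are pairwise disjoint, so 2 is the maximum.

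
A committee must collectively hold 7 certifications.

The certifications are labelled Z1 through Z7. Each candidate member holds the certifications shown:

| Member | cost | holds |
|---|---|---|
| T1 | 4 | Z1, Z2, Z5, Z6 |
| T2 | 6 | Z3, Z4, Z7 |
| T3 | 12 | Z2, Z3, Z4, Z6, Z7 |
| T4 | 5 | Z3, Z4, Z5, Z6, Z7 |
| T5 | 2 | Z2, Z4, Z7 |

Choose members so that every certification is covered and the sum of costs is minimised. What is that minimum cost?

T1, T4 together cover every certification (T1 ∪ T4 = {Z1, Z2, Z3, Z4, Z5, Z6, Z7}); total cost 4 + 5 = 9.
The greedy pick T5, T1, T4 costs 11; no covering selection beats 9.

9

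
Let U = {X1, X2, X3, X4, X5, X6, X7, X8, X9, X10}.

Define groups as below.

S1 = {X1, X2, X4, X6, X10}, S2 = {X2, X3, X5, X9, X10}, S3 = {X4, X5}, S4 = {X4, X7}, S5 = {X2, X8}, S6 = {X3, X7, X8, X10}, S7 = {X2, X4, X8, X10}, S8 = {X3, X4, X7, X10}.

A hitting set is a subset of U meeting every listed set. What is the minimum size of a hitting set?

The 3 items {X2, X3, X4} hit every group.
No choice of 2 items meets every group, so 3 is the minimum.

3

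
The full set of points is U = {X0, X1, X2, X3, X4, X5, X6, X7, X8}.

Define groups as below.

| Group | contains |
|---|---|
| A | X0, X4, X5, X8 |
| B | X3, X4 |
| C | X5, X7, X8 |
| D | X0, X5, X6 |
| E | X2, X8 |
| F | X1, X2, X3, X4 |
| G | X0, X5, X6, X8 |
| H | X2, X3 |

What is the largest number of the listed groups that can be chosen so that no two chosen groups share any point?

3

B, D, E are pairwise disjoint (B={X3,X4}; D={X0,X5,X6}; E={X2,X8}).
Every remaining group overlaps one of these, and no 4 of the listed groups are pairwise disjoint, so 3 is the maximum.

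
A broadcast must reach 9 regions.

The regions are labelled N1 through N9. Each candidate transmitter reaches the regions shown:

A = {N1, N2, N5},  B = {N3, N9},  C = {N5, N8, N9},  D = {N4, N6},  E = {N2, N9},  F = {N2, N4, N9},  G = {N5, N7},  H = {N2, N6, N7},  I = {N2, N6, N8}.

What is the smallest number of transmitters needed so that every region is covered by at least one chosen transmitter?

Take {A, B, C, D, G}. Their union is {N1, N2, N3, N4, N5, N6, N7, N8, N9}, which is all 9 regions.
No 4 of the 9 transmitters cover everything (all 126 combinations miss at least one region), so 5 is optimal.

5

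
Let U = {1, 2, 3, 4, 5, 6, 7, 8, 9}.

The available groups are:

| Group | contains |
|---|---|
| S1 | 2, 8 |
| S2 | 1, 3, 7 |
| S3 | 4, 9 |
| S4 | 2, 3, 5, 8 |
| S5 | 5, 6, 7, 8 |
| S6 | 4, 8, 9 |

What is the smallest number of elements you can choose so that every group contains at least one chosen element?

3

Take H = {7, 8, 9}. Each listed group contains at least one of these, so H is a hitting set of size 3.
The groups S1, S2, S3 are pairwise disjoint, so any hitting set needs a separate element for each — at least 3. Hence 3 is optimal.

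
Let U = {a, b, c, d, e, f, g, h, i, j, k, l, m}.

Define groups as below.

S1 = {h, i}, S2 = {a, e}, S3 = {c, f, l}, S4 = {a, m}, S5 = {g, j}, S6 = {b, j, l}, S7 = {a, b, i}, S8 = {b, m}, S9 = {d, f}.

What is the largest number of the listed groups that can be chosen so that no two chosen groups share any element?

5

S1, S2, S3, S5, S8 are pairwise disjoint (S1={h,i}; S2={a,e}; S3={c,f,l}; S5={g,j}; S8={b,m}).
Every remaining group overlaps one of these, and no 6 of the listed groups are pairwise disjoint, so 5 is the maximum.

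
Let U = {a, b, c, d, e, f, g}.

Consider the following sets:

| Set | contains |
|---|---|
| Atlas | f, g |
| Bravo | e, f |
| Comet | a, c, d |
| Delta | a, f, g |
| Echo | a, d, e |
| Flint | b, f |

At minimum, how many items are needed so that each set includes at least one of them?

2

The 2 items {a, f} hit every set.
The sets Bravo, Comet are pairwise disjoint, so any hitting set needs a separate item for each — at least 2. Hence 2 is optimal.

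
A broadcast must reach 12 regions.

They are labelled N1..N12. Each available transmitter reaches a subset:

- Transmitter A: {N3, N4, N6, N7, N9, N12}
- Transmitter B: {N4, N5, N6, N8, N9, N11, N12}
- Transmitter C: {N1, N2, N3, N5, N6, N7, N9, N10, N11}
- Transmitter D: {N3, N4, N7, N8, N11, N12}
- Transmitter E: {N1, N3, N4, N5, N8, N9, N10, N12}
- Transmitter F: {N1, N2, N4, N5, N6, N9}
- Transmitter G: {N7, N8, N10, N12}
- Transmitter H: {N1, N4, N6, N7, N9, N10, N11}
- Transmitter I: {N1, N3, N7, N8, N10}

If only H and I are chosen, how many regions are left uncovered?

Union of H, I = {N1, N3, N4, N6, N7, N8, N9, N10, N11}.
Not covered: N2, N5, N12 — 3 regions.

3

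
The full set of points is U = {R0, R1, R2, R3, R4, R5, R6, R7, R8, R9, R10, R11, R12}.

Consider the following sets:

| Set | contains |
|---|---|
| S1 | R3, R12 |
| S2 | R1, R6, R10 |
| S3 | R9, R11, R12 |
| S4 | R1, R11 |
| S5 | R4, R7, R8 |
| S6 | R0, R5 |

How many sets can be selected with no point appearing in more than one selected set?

4

S2, S3, S5, S6 are pairwise disjoint (S2={R1,R6,R10}; S3={R9,R11,R12}; S5={R4,R7,R8}; S6={R0,R5}).
Every remaining set overlaps one of these, and no 5 of the listed sets are pairwise disjoint, so 4 is the maximum.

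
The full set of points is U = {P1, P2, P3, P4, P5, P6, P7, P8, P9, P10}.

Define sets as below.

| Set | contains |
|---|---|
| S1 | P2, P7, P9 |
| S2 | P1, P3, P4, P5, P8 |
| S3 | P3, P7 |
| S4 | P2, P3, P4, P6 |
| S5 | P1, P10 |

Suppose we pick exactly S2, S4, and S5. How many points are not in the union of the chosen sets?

Union of S2, S4, S5 = {P1, P2, P3, P4, P5, P6, P8, P10}.
Not covered: P7, P9 — 2 points.

2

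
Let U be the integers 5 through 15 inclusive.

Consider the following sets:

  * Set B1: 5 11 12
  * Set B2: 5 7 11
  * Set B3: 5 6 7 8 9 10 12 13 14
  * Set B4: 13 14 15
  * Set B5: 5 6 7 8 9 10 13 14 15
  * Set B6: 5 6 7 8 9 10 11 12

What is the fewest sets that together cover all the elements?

2

Take {B1, B5}. Their union is {5, 6, 7, 8, 9, 10, 11, 12, 13, 14, 15}, which is all 11 elements.
No single set has all 11 elements (the largest, B3, has 9), so 2 is optimal.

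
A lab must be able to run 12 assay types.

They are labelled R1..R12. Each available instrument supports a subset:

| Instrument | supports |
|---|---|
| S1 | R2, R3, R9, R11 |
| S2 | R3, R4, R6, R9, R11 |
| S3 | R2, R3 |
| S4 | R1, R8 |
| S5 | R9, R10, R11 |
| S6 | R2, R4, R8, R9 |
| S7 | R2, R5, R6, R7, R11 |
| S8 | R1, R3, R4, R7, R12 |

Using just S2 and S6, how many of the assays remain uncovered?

Union of S2, S6 = {R2, R3, R4, R6, R8, R9, R11}.
Not covered: R1, R5, R7, R10, R12 — 5 assays.

5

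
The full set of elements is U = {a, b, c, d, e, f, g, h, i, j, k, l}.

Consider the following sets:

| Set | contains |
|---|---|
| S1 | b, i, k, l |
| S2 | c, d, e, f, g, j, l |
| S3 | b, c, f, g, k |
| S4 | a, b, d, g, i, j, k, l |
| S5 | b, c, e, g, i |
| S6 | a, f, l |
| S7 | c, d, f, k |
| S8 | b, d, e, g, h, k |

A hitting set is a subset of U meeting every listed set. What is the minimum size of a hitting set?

2

T = {b, f} meets every set (each contains at least one member of T), and |T| = 2.
The sets S5, S6 are pairwise disjoint, so any hitting set needs a separate element for each — at least 2. Hence 2 is optimal.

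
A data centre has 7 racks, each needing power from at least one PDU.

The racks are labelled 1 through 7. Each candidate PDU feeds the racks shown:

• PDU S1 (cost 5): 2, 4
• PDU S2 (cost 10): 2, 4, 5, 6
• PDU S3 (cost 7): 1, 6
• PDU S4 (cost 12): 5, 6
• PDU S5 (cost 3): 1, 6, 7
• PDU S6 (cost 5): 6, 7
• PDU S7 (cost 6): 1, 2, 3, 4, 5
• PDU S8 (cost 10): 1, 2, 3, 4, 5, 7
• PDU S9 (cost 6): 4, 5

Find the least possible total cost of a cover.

9

S5, S7 together cover every rack (S5 ∪ S7 = {1, 2, 3, 4, 5, 6, 7}); total cost 3 + 6 = 9.
No covering selection has total cost below 9.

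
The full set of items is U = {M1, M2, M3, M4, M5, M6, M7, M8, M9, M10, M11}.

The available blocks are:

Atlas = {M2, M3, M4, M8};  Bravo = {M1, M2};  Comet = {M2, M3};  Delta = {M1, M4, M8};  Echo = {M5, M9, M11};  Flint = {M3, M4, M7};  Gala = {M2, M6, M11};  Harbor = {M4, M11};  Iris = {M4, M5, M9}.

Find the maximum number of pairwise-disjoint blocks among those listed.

3

Bravo, Echo, Flint are pairwise disjoint (Bravo={M1,M2}; Echo={M5,M9,M11}; Flint={M3,M4,M7}).
Every remaining block overlaps one of these, and no 4 of the listed blocks are pairwise disjoint, so 3 is the maximum.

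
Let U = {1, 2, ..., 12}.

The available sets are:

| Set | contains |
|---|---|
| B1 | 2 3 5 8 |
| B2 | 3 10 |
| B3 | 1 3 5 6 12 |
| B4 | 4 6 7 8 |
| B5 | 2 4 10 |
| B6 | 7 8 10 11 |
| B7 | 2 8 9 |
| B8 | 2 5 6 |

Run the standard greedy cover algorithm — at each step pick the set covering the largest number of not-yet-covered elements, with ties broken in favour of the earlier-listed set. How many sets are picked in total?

Greedy: pick B3 (covers 5 new) → pick B6 (covers 4 new) → pick B5 (covers 2 new) → pick B7 (covers 1 new). Total picks: 4.

4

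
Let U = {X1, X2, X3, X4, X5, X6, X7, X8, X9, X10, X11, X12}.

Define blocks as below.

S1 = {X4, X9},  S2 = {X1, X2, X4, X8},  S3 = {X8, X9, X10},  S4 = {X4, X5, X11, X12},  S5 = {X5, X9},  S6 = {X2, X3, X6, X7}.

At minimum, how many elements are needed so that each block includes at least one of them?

3

The 3 elements {X4, X6, X9} hit every block.
The blocks S3, S4, S6 are pairwise disjoint, so any hitting set needs a separate element for each — at least 3. Hence 3 is optimal.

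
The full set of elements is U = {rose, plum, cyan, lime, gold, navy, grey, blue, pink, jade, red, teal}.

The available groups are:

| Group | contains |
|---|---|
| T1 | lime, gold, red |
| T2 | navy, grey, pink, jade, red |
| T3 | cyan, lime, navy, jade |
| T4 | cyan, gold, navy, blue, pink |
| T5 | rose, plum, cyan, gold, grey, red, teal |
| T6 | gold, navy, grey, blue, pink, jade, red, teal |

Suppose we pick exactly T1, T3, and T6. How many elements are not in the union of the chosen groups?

2

Union of T1, T3, T6 = {cyan, lime, gold, navy, grey, blue, pink, jade, red, teal}.
Not covered: rose, plum — 2 elements.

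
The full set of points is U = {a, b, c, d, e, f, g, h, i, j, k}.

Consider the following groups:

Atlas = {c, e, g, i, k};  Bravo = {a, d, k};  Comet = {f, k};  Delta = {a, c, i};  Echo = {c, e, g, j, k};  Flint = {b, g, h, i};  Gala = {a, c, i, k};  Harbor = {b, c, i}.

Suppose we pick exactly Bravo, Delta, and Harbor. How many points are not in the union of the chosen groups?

Union of Bravo, Delta, Harbor = {a, b, c, d, i, k}.
Not covered: e, f, g, h, j — 5 points.

5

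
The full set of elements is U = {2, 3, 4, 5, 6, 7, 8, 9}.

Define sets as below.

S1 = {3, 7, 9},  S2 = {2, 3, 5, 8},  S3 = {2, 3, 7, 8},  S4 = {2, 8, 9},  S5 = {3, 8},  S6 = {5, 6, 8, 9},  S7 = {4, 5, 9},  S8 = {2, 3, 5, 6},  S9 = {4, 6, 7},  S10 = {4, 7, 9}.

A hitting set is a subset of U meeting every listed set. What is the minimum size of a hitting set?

3

The 3 elements {5, 7, 8} hit every set.
No choice of 2 elements meets every set, so 3 is the minimum.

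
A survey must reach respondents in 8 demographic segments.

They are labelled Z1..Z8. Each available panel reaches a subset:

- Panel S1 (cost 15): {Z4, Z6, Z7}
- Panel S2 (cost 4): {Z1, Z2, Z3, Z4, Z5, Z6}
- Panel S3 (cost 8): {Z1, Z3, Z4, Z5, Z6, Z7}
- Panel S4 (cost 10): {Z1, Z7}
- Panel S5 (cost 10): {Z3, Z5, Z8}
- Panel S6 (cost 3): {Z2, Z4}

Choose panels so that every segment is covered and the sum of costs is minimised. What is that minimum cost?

S3, S5, S6 together cover every segment (S3 ∪ S5 ∪ S6 = {Z1, Z2, Z3, Z4, Z5, Z6, Z7, Z8}); total cost 8 + 10 + 3 = 21.
The greedy pick S2, S3, S5 costs 22; no covering selection beats 21.

21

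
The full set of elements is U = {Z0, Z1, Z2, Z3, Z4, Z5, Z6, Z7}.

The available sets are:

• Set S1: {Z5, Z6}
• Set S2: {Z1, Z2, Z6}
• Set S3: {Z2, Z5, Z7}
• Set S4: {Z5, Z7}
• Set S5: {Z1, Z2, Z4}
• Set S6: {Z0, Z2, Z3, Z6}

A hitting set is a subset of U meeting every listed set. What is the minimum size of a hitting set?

H = {Z2, Z5} meets every set (each contains at least one member of H), and |H| = 2.
The sets S4, S6 are pairwise disjoint, so any hitting set needs a separate element for each — at least 2. Hence 2 is optimal.

2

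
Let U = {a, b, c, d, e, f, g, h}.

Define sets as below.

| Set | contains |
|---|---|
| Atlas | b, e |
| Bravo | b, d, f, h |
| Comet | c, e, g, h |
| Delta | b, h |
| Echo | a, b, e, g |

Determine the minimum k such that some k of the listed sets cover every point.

3

Take {Bravo, Comet, Echo}. Their union is {a, b, c, d, e, f, g, h}, which is all 8 points.
Only Echo contains a, so Echo is forced; the remaining 4 points need at least 2 more sets (each remaining set adds at most 3) — so at least 3 sets are needed, and 3 is optimal.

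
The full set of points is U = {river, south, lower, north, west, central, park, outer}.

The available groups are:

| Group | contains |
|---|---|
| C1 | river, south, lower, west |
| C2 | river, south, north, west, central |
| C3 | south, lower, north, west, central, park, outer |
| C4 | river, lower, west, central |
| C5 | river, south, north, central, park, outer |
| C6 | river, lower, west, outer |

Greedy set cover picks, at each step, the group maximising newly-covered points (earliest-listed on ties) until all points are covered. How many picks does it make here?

Greedy: pick C3 (covers 7 new) → pick C1 (covers 1 new). Total picks: 2.

2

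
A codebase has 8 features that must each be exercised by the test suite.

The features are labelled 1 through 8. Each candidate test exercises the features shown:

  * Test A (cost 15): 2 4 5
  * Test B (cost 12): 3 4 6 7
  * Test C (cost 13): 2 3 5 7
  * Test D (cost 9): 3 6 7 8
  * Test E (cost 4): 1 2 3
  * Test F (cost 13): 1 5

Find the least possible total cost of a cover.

A, D, E together cover every feature (A ∪ D ∪ E = {1, 2, 3, 4, 5, 6, 7, 8}); total cost 15 + 9 + 4 = 28.
No covering selection has total cost below 28.

28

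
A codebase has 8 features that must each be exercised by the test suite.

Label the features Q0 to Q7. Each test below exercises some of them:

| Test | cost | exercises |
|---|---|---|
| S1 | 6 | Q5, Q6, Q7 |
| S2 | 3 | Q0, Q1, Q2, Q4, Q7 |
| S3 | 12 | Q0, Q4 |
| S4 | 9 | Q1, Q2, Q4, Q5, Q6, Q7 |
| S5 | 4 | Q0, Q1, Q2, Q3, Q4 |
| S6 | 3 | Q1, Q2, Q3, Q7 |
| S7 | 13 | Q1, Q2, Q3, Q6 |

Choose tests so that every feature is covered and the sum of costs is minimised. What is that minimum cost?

S1, S5 together cover every feature (S1 ∪ S5 = {Q0, Q1, Q2, Q3, Q4, Q5, Q6, Q7}); total cost 6 + 4 = 10.
The greedy pick S2, S1, S6 costs 12; no covering selection beats 10.

10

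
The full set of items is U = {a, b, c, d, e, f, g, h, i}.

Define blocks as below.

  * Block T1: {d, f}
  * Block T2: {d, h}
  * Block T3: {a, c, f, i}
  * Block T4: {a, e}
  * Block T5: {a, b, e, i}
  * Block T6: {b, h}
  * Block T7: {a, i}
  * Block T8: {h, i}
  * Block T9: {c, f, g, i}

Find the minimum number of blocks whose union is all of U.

Take {T2, T5, T9}. Their union is {a, b, c, d, e, f, g, h, i}, which is all 9 items.
Each block has at most 4 items, and 2·4 = 8 < 9 — so at least 3 blocks are needed, and 3 is optimal.

3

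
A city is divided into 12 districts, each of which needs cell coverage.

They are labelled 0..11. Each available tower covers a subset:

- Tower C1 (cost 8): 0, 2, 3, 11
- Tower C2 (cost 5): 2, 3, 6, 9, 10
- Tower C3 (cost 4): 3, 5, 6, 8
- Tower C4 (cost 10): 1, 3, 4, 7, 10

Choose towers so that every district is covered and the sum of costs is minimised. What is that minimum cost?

27

C1, C2, C3, C4 together cover every district (C1 ∪ C2 ∪ C3 ∪ C4 = {0, 1, 2, 3, 4, 5, 6, 7, 8, 9, 10, 11}); total cost 8 + 5 + 4 + 10 = 27.
No covering selection has total cost below 27.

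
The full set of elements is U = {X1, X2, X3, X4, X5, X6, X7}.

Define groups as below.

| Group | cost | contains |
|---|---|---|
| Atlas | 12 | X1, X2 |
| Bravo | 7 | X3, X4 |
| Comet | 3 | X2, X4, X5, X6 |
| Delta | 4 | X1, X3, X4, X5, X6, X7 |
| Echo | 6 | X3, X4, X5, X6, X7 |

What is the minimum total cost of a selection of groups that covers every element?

Comet, Delta together cover every element (Comet ∪ Delta = {X1, X2, X3, X4, X5, X6, X7}); total cost 3 + 4 = 7.
No covering selection has total cost below 7.

7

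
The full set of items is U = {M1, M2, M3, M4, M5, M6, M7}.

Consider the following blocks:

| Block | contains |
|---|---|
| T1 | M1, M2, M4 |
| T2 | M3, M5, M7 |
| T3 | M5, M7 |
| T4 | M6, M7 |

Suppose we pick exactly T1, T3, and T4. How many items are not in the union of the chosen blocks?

1

Union of T1, T3, T4 = {M1, M2, M4, M5, M6, M7}.
Not covered: M3 — 1 item.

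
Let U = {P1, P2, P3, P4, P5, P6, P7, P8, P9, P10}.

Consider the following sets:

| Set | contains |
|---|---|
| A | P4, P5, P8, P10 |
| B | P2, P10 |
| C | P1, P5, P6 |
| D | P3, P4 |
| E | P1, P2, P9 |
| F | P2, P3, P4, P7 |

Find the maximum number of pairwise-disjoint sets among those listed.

B, C, D are pairwise disjoint (B={P2,P10}; C={P1,P5,P6}; D={P3,P4}).
Every remaining set overlaps one of these, and no 4 of the listed sets are pairwise disjoint, so 3 is the maximum.

3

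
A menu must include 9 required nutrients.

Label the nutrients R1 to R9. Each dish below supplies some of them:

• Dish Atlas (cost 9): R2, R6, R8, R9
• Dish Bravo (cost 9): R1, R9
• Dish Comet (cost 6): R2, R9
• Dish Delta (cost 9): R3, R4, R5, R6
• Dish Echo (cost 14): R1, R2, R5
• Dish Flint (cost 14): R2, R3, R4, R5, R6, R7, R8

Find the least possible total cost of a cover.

23

Bravo, Flint together cover every nutrient (Bravo ∪ Flint = {R1, R2, R3, R4, R5, R6, R7, R8, R9}); total cost 9 + 14 = 23.
No covering selection has total cost below 23.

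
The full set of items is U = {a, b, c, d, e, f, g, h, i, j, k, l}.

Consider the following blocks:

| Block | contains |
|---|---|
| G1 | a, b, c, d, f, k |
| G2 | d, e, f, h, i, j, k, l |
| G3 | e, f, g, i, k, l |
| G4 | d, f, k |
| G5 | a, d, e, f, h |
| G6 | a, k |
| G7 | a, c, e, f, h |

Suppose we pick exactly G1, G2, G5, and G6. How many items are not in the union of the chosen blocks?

1

Union of G1, G2, G5, G6 = {a, b, c, d, e, f, h, i, j, k, l}.
Not covered: g — 1 item.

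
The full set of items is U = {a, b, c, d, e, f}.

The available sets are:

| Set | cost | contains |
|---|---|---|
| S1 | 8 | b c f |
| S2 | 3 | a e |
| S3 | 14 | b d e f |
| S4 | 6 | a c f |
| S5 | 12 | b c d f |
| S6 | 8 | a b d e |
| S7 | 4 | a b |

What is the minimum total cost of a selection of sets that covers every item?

S4, S6 together cover every item (S4 ∪ S6 = {a, b, c, d, e, f}); total cost 6 + 8 = 14.
The greedy pick S2, S1, S6 costs 19; no covering selection beats 14.

14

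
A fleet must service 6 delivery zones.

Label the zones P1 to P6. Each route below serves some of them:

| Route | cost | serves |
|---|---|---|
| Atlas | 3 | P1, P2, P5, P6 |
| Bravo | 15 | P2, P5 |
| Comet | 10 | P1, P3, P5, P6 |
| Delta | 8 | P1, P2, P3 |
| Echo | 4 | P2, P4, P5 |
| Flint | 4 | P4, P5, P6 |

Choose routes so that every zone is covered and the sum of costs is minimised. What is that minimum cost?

Delta, Flint together cover every zone (Delta ∪ Flint = {P1, P2, P3, P4, P5, P6}); total cost 8 + 4 = 12.
The greedy pick Atlas, Echo, Delta costs 15; no covering selection beats 12.

12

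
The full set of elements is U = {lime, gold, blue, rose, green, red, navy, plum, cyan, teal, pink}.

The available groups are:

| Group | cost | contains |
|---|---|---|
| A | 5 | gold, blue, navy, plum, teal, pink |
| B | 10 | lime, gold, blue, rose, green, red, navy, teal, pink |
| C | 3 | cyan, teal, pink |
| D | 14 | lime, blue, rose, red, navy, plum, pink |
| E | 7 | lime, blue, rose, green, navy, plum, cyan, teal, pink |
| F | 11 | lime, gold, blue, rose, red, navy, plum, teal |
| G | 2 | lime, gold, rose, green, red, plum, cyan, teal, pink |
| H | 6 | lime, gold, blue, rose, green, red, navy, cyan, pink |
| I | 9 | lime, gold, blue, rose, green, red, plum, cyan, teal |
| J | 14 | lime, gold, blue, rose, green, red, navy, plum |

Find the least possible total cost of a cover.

7

A, G together cover every element (A ∪ G = {lime, gold, blue, rose, green, red, navy, plum, cyan, teal, pink}); total cost 5 + 2 = 7.
No covering selection has total cost below 7.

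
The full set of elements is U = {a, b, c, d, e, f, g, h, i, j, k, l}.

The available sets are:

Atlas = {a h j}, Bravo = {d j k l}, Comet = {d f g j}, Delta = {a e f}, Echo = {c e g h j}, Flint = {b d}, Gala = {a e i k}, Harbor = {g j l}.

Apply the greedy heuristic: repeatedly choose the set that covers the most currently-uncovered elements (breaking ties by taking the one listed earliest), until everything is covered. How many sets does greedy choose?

Greedy: pick Echo (covers 5 new) → pick Bravo (covers 3 new) → pick Delta (covers 2 new) → pick Flint (covers 1 new) → pick Gala (covers 1 new). Total picks: 5.

5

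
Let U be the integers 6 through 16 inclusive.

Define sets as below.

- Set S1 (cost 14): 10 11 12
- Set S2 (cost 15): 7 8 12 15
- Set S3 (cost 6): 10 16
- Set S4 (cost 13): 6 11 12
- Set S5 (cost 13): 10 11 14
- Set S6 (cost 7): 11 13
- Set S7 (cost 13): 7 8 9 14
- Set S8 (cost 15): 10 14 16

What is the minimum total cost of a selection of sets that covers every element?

54

S2, S3, S4, S6, S7 together cover every element (S2 ∪ S3 ∪ S4 ∪ S6 ∪ S7 = {6, 7, 8, 9, 10, 11, 12, 13, 14, 15, 16}); total cost 15 + 6 + 13 + 7 + 13 = 54.
No covering selection has total cost below 54.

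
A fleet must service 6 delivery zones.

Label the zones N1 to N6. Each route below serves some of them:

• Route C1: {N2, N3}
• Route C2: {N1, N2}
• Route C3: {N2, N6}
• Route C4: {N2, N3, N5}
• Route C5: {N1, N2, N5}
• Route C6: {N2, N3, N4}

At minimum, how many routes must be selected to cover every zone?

3

C3 and C5 and C6 together: C3 ∪ C5 ∪ C6 = {N1, N2, N3, N4, N5, N6} — every zone is covered.
Only C6 contains N4, so C6 is forced; the remaining 3 zones need at least 2 more routes (each remaining route adds at most 2) — so at least 3 routes are needed, and 3 is optimal.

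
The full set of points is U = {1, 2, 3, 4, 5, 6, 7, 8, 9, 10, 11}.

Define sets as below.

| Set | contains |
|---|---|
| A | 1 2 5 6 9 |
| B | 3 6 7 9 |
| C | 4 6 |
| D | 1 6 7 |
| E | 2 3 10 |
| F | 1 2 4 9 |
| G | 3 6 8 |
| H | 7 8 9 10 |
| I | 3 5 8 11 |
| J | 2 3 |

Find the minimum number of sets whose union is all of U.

4

B, E, F, and I cover everything between them: the union {1, 2, 3, 4, 5, 6, 7, 8, 9, 10, 11} is all of U.
No 3 of the 10 sets cover everything (all 120 combinations miss at least one point), so 4 is optimal.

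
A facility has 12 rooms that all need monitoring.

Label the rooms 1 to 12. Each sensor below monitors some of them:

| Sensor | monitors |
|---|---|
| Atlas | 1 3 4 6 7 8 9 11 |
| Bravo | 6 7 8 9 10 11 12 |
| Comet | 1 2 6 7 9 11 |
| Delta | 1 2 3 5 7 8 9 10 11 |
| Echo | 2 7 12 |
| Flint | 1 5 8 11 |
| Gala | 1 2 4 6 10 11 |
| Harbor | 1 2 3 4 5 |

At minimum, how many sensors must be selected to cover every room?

2

Take {Bravo, Harbor}. Their union is {1, 2, 3, 4, 5, 6, 7, 8, 9, 10, 11, 12}, which is all 12 rooms.
No single sensor has all 12 rooms (the largest, Delta, has 9), so 2 is optimal.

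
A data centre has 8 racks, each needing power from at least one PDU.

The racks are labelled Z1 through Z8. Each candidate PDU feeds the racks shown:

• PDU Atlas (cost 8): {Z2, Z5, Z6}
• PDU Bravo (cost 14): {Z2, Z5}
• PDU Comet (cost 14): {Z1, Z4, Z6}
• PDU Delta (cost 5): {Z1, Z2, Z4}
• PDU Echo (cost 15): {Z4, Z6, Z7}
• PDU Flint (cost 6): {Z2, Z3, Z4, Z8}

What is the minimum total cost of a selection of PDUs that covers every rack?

34

Atlas, Delta, Echo, Flint together cover every rack (Atlas ∪ Delta ∪ Echo ∪ Flint = {Z1, Z2, Z3, Z4, Z5, Z6, Z7, Z8}); total cost 8 + 5 + 15 + 6 = 34.
No covering selection has total cost below 34.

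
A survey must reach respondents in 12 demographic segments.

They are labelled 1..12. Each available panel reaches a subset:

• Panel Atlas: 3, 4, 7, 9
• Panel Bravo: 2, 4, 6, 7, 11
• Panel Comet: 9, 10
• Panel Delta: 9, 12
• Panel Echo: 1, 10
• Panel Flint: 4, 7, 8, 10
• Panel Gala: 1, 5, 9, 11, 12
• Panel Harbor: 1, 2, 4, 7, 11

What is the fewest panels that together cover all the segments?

Take {Atlas, Bravo, Flint, Gala}. Their union is {1, 2, 3, 4, 5, 6, 7, 8, 9, 10, 11, 12}, which is all 12 segments.
No 3 of the 8 panels cover everything (all 56 combinations miss at least one segment), so 4 is optimal.

4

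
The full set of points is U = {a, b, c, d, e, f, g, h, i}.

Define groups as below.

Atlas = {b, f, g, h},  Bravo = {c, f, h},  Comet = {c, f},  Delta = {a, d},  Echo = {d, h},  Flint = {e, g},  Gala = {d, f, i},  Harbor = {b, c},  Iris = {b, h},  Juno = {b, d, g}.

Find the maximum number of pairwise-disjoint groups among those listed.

Comet, Delta, Flint, Iris are pairwise disjoint (Comet={c,f}; Delta={a,d}; Flint={e,g}; Iris={b,h}).
Every remaining group overlaps one of these, and no 5 of the listed groups are pairwise disjoint, so 4 is the maximum.

4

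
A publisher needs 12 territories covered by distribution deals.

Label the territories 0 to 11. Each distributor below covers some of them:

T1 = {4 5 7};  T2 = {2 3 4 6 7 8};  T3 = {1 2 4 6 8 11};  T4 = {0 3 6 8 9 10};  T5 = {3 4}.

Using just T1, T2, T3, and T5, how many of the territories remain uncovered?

3

Union of T1, T2, T3, T5 = {1, 2, 3, 4, 5, 6, 7, 8, 11}.
Not covered: 0, 9, 10 — 3 territories.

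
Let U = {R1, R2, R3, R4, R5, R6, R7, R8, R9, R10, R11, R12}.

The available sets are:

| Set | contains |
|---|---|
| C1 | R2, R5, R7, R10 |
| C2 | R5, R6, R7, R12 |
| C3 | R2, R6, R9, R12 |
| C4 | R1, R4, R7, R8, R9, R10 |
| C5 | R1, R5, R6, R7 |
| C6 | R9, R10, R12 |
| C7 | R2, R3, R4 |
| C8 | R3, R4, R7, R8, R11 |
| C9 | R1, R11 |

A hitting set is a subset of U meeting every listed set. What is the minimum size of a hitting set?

4

Take H = {R1, R2, R7, R9}. Each listed set contains at least one of these, so H is a hitting set of size 4.
No choice of 3 points meets every set, so 4 is the minimum.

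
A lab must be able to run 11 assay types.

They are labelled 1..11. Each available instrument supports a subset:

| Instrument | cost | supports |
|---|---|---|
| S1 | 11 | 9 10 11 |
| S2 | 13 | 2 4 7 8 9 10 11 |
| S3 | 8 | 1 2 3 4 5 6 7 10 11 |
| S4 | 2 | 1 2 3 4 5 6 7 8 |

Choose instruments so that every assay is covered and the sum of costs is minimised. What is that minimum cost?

S1, S4 together cover every assay (S1 ∪ S4 = {1, 2, 3, 4, 5, 6, 7, 8, 9, 10, 11}); total cost 11 + 2 = 13.
No covering selection has total cost below 13.

13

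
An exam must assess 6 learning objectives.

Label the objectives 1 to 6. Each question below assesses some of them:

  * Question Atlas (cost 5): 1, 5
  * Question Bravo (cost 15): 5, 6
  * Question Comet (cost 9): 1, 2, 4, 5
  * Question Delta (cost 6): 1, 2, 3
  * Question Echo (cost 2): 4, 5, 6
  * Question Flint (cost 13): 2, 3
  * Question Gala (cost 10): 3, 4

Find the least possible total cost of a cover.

Delta, Echo together cover every objective (Delta ∪ Echo = {1, 2, 3, 4, 5, 6}); total cost 6 + 2 = 8.
No covering selection has total cost below 8.

8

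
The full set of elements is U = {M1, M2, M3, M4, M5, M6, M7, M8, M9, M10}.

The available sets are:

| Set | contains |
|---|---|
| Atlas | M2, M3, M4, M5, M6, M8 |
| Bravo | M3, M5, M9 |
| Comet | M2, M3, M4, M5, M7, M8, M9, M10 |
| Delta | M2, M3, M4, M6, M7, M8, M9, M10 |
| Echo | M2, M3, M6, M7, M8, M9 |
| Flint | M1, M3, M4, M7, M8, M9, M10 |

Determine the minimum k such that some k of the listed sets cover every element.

2

Take {Atlas, Flint}. Their union is {M1, M2, M3, M4, M5, M6, M7, M8, M9, M10}, which is all 10 elements.
No single set has all 10 elements (the largest, Comet, has 8), so 2 is optimal.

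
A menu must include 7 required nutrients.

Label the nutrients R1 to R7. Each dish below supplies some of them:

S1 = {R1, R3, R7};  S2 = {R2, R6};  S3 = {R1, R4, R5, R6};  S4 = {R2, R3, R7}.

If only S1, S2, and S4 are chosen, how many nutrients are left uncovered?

2

Union of S1, S2, S4 = {R1, R2, R3, R6, R7}.
Not covered: R4, R5 — 2 nutrients.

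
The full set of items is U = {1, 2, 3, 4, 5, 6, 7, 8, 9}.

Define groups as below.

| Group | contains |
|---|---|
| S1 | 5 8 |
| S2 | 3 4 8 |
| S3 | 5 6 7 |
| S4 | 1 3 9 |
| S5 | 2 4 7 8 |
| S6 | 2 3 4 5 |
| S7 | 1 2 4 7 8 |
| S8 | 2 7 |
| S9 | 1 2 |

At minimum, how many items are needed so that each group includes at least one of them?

Take H = {2, 3, 5}. Each listed group contains at least one of these, so H is a hitting set of size 3.
The groups S2, S3, S9 are pairwise disjoint, so any hitting set needs a separate item for each — at least 3. Hence 3 is optimal.

3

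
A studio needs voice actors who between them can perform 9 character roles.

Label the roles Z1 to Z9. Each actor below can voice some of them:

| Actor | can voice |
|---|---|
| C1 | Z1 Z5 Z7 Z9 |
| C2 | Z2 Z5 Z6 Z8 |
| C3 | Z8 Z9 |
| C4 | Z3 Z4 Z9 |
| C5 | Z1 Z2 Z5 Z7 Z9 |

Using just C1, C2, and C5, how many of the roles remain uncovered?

2

Union of C1, C2, C5 = {Z1, Z2, Z5, Z6, Z7, Z8, Z9}.
Not covered: Z3, Z4 — 2 roles.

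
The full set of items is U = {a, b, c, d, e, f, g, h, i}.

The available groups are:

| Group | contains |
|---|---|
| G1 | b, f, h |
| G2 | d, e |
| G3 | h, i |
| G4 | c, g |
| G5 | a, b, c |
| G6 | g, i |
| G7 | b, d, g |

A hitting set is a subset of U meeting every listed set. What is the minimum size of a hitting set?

4

Take T = {a, d, g, h}. Each listed group contains at least one of these, so T is a hitting set of size 4.
No choice of 3 items meets every group, so 4 is the minimum.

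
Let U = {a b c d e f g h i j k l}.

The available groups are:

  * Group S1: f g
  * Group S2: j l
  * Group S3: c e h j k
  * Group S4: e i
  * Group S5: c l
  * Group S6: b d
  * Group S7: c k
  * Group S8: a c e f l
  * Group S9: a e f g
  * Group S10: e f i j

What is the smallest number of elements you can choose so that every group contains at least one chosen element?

5

The 5 elements {c, d, g, i, l} hit every group.
The groups S1, S2, S4, S6, S7 are pairwise disjoint, so any hitting set needs a separate element for each — at least 5. Hence 5 is optimal.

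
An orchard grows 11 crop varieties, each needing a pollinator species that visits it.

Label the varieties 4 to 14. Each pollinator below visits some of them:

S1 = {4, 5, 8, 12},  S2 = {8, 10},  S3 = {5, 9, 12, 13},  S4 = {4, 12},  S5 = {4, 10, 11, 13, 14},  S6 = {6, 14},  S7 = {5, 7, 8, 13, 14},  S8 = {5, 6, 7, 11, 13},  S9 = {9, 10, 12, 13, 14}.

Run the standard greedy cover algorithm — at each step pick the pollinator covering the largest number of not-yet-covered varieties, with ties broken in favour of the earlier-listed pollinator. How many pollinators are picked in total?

Greedy: pick S5 (covers 5 new) → pick S1 (covers 3 new) → pick S8 (covers 2 new) → pick S3 (covers 1 new). Total picks: 4.
(The true minimum cover uses only 3 pollinators, so greedy is not optimal here.)

4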